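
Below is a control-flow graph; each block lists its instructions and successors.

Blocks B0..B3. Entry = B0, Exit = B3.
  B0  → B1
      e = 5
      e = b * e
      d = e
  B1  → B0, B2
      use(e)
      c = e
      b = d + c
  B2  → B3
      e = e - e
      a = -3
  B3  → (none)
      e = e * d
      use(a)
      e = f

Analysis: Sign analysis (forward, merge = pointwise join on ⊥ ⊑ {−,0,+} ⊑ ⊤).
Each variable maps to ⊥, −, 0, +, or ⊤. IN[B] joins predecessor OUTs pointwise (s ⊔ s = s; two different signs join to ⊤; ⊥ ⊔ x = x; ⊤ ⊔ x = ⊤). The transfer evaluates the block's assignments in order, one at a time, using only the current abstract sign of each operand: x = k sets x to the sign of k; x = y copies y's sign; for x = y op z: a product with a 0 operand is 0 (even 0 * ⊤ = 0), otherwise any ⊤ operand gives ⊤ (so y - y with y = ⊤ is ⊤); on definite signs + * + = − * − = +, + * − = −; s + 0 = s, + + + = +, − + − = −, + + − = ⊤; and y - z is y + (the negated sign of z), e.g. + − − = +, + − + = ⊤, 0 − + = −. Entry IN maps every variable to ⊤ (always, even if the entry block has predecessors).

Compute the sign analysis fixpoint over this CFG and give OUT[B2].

Answer: {a: -, b: ⊤, c: ⊤, d: ⊤, e: ⊤, f: ⊤}

Derivation:
Converged values:
  B0:  IN=(all ⊤)  OUT=(all ⊤)
  B1:  IN=(all ⊤)  OUT=(all ⊤)
  B2:  IN=(all ⊤)  OUT={a:-; rest ⊤}
  B3:  IN={a:-; rest ⊤}  OUT={a:-; rest ⊤}

Merge at B2: IN[B2] = OUT[B1] = {a: ⊤, b: ⊤, c: ⊤, d: ⊤, e: ⊤, f: ⊤}
Applying B2's transfer function to that IN value gives OUT[B2] (row B2 above).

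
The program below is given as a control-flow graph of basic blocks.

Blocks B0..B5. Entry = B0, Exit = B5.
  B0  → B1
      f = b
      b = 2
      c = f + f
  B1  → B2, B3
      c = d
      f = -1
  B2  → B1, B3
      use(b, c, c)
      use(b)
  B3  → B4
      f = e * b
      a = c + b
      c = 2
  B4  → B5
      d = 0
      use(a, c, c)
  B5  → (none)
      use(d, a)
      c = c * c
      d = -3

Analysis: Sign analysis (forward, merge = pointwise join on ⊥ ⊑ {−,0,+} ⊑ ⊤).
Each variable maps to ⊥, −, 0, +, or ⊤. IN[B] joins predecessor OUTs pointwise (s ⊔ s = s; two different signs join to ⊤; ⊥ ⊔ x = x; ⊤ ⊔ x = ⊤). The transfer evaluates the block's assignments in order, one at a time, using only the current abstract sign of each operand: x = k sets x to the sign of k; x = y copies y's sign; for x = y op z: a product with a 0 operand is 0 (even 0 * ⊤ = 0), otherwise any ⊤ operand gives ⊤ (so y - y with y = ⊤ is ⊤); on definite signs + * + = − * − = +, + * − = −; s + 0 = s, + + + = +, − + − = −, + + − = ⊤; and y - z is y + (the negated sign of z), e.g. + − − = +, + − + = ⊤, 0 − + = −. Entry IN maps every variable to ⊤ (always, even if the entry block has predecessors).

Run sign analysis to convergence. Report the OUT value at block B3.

Converged values:
  B0:   IN=(all ⊤)   OUT={b:+; rest ⊤}
  B1:   IN={b:+; rest ⊤}   OUT={b:+, f:-; rest ⊤}
  B2:   IN={b:+, f:-; rest ⊤}   OUT={b:+, f:-; rest ⊤}
  B3:   IN={b:+, f:-; rest ⊤}   OUT={b:+, c:+; rest ⊤}
  B4:   IN={b:+, c:+; rest ⊤}   OUT={b:+, c:+, d:0; rest ⊤}
  B5:   IN={b:+, c:+, d:0; rest ⊤}   OUT={b:+, c:+, d:-; rest ⊤}

Merge at B3: IN[B3] = OUT[B1] ⊔ OUT[B2] = {a: ⊤, b: +, c: ⊤, d: ⊤, e: ⊤, f: -}
Applying B3's transfer function to that IN value gives OUT[B3] (row B3 above).

Answer: {a: ⊤, b: +, c: +, d: ⊤, e: ⊤, f: ⊤}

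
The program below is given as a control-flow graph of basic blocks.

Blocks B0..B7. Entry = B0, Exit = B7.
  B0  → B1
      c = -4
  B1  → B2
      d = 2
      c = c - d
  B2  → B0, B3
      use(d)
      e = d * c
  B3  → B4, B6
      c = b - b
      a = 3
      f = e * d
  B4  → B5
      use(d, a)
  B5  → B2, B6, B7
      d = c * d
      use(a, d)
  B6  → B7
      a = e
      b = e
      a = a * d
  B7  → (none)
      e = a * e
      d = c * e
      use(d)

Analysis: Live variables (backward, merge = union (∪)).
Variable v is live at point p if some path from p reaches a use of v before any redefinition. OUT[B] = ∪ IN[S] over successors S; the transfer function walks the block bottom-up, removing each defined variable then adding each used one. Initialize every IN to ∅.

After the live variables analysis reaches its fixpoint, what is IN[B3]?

Answer: {b, d, e}

Derivation:
Converged values:
  B0: | IN={b} | OUT={b, c}
  B1: | IN={b, c} | OUT={b, c, d}
  B2: | IN={b, c, d} | OUT={b, d, e}
  B3: | IN={b, d, e} | OUT={a, b, c, d, e}
  B4: | IN={a, b, c, d, e} | OUT={a, b, c, d, e}
  B5: | IN={a, b, c, d, e} | OUT={a, b, c, d, e}
  B6: | IN={c, d, e} | OUT={a, c, e}
  B7: | IN={a, c, e} | OUT={}

Merge at B3: OUT[B3] = IN[B4] ⊔ IN[B6] = {a, b, c, d, e}
Applying B3's transfer function to that OUT value gives IN[B3] (row B3 above).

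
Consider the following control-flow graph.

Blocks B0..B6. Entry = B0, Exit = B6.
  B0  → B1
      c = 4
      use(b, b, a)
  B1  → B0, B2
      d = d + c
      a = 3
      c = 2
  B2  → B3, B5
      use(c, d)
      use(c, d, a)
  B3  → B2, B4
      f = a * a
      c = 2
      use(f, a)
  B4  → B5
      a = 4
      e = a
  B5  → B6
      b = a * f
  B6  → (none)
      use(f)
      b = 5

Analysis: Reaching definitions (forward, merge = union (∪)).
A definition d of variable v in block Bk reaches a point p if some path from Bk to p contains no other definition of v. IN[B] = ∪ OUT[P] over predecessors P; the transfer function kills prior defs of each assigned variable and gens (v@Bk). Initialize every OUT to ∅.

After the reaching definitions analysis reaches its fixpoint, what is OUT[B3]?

Answer: {a@B1, c@B3, d@B1, f@B3}

Working:
Converged values:
  B0:   IN={a@B1, c@B1, d@B1}   OUT={a@B1, c@B0, d@B1}
  B1:   IN={a@B1, c@B0, d@B1}   OUT={a@B1, c@B1, d@B1}
  B2:   IN={a@B1, c@B1, c@B3, d@B1, f@B3}   OUT={a@B1, c@B1, c@B3, d@B1, f@B3}
  B3:   IN={a@B1, c@B1, c@B3, d@B1, f@B3}   OUT={a@B1, c@B3, d@B1, f@B3}
  B4:   IN={a@B1, c@B3, d@B1, f@B3}   OUT={a@B4, c@B3, d@B1, e@B4, f@B3}
  B5:   IN={a@B1, a@B4, c@B1, c@B3, d@B1, e@B4, f@B3}   OUT={a@B1, a@B4, b@B5, c@B1, c@B3, d@B1, e@B4, f@B3}
  B6:   IN={a@B1, a@B4, b@B5, c@B1, c@B3, d@B1, e@B4, f@B3}   OUT={a@B1, a@B4, b@B6, c@B1, c@B3, d@B1, e@B4, f@B3}

Merge at B3: IN[B3] = OUT[B2] = {a@B1, c@B1, c@B3, d@B1, f@B3}
Applying B3's transfer function to that IN value gives OUT[B3] (row B3 above).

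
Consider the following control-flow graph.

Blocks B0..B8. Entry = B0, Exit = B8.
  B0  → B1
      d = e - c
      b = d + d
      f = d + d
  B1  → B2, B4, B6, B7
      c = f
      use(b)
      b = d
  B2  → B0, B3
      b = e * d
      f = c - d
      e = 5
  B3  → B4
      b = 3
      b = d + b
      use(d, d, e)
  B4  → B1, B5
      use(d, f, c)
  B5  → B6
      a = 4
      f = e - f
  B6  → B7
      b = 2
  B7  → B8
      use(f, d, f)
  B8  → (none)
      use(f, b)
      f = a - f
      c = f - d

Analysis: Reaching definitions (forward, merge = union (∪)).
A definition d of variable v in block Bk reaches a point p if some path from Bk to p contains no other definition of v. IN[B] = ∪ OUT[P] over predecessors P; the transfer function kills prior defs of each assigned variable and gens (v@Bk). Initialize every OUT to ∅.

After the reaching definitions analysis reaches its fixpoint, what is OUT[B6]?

Converged values:
  B0:   IN={b@B2, c@B1, d@B0, e@B2, f@B2}   OUT={b@B0, c@B1, d@B0, e@B2, f@B0}
  B1:   IN={b@B0, b@B1, b@B3, c@B1, d@B0, e@B2, f@B0, f@B2}   OUT={b@B1, c@B1, d@B0, e@B2, f@B0, f@B2}
  B2:   IN={b@B1, c@B1, d@B0, e@B2, f@B0, f@B2}   OUT={b@B2, c@B1, d@B0, e@B2, f@B2}
  B3:   IN={b@B2, c@B1, d@B0, e@B2, f@B2}   OUT={b@B3, c@B1, d@B0, e@B2, f@B2}
  B4:   IN={b@B1, b@B3, c@B1, d@B0, e@B2, f@B0, f@B2}   OUT={b@B1, b@B3, c@B1, d@B0, e@B2, f@B0, f@B2}
  B5:   IN={b@B1, b@B3, c@B1, d@B0, e@B2, f@B0, f@B2}   OUT={a@B5, b@B1, b@B3, c@B1, d@B0, e@B2, f@B5}
  B6:   IN={a@B5, b@B1, b@B3, c@B1, d@B0, e@B2, f@B0, f@B2, f@B5}   OUT={a@B5, b@B6, c@B1, d@B0, e@B2, f@B0, f@B2, f@B5}
  B7:   IN={a@B5, b@B1, b@B6, c@B1, d@B0, e@B2, f@B0, f@B2, f@B5}   OUT={a@B5, b@B1, b@B6, c@B1, d@B0, e@B2, f@B0, f@B2, f@B5}
  B8:   IN={a@B5, b@B1, b@B6, c@B1, d@B0, e@B2, f@B0, f@B2, f@B5}   OUT={a@B5, b@B1, b@B6, c@B8, d@B0, e@B2, f@B8}

Merge at B6: IN[B6] = OUT[B1] ⊔ OUT[B5] = {a@B5, b@B1, b@B3, c@B1, d@B0, e@B2, f@B0, f@B2, f@B5}
Applying B6's transfer function to that IN value gives OUT[B6] (row B6 above).

Answer: {a@B5, b@B6, c@B1, d@B0, e@B2, f@B0, f@B2, f@B5}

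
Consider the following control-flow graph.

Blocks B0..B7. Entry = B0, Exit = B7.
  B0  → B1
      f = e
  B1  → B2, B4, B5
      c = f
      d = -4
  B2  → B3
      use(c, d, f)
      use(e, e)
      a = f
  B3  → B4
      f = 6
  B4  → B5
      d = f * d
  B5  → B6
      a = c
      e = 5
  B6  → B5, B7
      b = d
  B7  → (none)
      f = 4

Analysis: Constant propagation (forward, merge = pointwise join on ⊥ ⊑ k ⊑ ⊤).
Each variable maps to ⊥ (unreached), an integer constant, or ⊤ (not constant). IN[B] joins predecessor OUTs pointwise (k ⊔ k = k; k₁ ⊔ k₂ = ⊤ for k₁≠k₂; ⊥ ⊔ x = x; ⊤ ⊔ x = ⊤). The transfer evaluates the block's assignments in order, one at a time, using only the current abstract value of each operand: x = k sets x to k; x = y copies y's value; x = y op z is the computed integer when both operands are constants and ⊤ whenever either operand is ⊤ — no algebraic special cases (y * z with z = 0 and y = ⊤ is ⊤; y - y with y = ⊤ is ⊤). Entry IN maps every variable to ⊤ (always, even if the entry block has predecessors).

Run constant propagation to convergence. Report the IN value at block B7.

Answer: {a: ⊤, b: ⊤, c: ⊤, d: ⊤, e: 5, f: ⊤}

Working:
Converged values:
  B0: | IN=(all ⊤) | OUT=(all ⊤)
  B1: | IN=(all ⊤) | OUT={d:-4; rest ⊤}
  B2: | IN={d:-4; rest ⊤} | OUT={d:-4; rest ⊤}
  B3: | IN={d:-4; rest ⊤} | OUT={d:-4, f:6; rest ⊤}
  B4: | IN={d:-4; rest ⊤} | OUT=(all ⊤)
  B5: | IN=(all ⊤) | OUT={e:5; rest ⊤}
  B6: | IN={e:5; rest ⊤} | OUT={e:5; rest ⊤}
  B7: | IN={e:5; rest ⊤} | OUT={e:5, f:4; rest ⊤}

Merge at B7: IN[B7] = OUT[B6] = {a: ⊤, b: ⊤, c: ⊤, d: ⊤, e: 5, f: ⊤}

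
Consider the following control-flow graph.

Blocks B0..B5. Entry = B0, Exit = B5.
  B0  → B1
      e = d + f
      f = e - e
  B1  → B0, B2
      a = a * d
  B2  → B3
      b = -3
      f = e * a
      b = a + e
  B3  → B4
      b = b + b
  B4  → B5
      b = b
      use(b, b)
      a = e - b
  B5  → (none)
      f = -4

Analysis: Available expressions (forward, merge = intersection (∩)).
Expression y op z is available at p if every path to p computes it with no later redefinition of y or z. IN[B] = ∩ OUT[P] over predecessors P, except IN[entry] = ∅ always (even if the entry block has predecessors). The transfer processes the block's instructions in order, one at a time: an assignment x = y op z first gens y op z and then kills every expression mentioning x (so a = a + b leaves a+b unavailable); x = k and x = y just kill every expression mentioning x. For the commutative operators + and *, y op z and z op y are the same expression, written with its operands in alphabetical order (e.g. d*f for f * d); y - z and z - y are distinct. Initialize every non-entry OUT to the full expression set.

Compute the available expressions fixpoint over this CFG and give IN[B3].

Converged values:
  B0: | IN={} | OUT={e-e}
  B1: | IN={e-e} | OUT={e-e}
  B2: | IN={e-e} | OUT={a*e, a+e, e-e}
  B3: | IN={a*e, a+e, e-e} | OUT={a*e, a+e, e-e}
  B4: | IN={a*e, a+e, e-e} | OUT={e-b, e-e}
  B5: | IN={e-b, e-e} | OUT={e-b, e-e}

Merge at B3: IN[B3] = OUT[B2] = {a*e, a+e, e-e}

Answer: {a*e, a+e, e-e}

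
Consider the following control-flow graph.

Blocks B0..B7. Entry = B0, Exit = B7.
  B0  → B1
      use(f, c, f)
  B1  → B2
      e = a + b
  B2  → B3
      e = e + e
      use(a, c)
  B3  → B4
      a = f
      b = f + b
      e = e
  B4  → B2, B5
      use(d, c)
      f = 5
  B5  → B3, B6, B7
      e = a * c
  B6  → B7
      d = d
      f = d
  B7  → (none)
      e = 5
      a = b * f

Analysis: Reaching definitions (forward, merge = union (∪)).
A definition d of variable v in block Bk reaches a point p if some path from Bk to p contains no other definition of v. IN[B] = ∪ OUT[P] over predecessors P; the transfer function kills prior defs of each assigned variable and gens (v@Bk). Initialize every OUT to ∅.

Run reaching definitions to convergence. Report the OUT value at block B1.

Per-block solution:
  B0:  IN={}  OUT={}
  B1:  IN={}  OUT={e@B1}
  B2:  IN={a@B3, b@B3, e@B1, e@B3, f@B4}  OUT={a@B3, b@B3, e@B2, f@B4}
  B3:  IN={a@B3, b@B3, e@B2, e@B5, f@B4}  OUT={a@B3, b@B3, e@B3, f@B4}
  B4:  IN={a@B3, b@B3, e@B3, f@B4}  OUT={a@B3, b@B3, e@B3, f@B4}
  B5:  IN={a@B3, b@B3, e@B3, f@B4}  OUT={a@B3, b@B3, e@B5, f@B4}
  B6:  IN={a@B3, b@B3, e@B5, f@B4}  OUT={a@B3, b@B3, d@B6, e@B5, f@B6}
  B7:  IN={a@B3, b@B3, d@B6, e@B5, f@B4, f@B6}  OUT={a@B7, b@B3, d@B6, e@B7, f@B4, f@B6}

Merge at B1: IN[B1] = OUT[B0] = {}
Applying B1's transfer function to that IN value gives OUT[B1] (row B1 above).

Answer: {e@B1}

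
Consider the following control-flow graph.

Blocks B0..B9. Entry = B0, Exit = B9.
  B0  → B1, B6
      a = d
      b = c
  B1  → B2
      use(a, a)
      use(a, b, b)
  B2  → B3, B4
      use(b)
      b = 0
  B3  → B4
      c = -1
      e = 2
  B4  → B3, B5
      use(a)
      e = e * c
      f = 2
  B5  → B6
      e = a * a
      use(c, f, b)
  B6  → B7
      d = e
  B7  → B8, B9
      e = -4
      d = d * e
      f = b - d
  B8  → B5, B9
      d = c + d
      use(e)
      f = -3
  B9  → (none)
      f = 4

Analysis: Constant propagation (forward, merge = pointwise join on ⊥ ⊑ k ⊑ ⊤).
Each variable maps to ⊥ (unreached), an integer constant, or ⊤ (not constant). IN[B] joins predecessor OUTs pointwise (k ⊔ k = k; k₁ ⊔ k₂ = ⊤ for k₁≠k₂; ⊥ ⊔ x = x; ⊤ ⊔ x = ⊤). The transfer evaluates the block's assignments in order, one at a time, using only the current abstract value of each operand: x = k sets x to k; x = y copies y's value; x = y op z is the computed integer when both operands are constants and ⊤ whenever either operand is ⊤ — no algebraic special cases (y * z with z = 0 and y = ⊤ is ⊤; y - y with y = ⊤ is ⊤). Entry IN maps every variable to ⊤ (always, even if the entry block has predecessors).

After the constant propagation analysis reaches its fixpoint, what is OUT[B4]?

Converged values:
  B0:   IN=(all ⊤)   OUT=(all ⊤)
  B1:   IN=(all ⊤)   OUT=(all ⊤)
  B2:   IN=(all ⊤)   OUT={b:0; rest ⊤}
  B3:   IN={b:0; rest ⊤}   OUT={b:0, c:-1, e:2; rest ⊤}
  B4:   IN={b:0; rest ⊤}   OUT={b:0, f:2; rest ⊤}
  B5:   IN=(all ⊤)   OUT=(all ⊤)
  B6:   IN=(all ⊤)   OUT=(all ⊤)
  B7:   IN=(all ⊤)   OUT={e:-4; rest ⊤}
  B8:   IN={e:-4; rest ⊤}   OUT={e:-4, f:-3; rest ⊤}
  B9:   IN={e:-4; rest ⊤}   OUT={e:-4, f:4; rest ⊤}

Merge at B4: IN[B4] = OUT[B2] ⊔ OUT[B3] = {a: ⊤, b: 0, c: ⊤, d: ⊤, e: ⊤, f: ⊤}
Applying B4's transfer function to that IN value gives OUT[B4] (row B4 above).

Answer: {a: ⊤, b: 0, c: ⊤, d: ⊤, e: ⊤, f: 2}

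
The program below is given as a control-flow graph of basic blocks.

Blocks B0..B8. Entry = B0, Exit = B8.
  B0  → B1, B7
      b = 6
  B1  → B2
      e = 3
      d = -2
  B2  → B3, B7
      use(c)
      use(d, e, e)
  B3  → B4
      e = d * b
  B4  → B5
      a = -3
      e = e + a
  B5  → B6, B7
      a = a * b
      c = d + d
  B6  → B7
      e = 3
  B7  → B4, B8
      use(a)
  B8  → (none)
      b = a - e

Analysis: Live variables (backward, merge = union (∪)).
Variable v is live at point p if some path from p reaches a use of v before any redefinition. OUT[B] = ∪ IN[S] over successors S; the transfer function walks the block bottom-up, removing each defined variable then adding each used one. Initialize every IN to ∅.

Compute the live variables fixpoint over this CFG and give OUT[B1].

Per-block solution:
  B0:   IN={a, c, d, e}   OUT={a, b, c, d, e}
  B1:   IN={a, b, c}   OUT={a, b, c, d, e}
  B2:   IN={a, b, c, d, e}   OUT={a, b, d, e}
  B3:   IN={b, d}   OUT={b, d, e}
  B4:   IN={b, d, e}   OUT={a, b, d, e}
  B5:   IN={a, b, d, e}   OUT={a, b, d, e}
  B6:   IN={a, b, d}   OUT={a, b, d, e}
  B7:   IN={a, b, d, e}   OUT={a, b, d, e}
  B8:   IN={a, e}   OUT={}

Merge at B1: OUT[B1] = IN[B2] = {a, b, c, d, e}

Answer: {a, b, c, d, e}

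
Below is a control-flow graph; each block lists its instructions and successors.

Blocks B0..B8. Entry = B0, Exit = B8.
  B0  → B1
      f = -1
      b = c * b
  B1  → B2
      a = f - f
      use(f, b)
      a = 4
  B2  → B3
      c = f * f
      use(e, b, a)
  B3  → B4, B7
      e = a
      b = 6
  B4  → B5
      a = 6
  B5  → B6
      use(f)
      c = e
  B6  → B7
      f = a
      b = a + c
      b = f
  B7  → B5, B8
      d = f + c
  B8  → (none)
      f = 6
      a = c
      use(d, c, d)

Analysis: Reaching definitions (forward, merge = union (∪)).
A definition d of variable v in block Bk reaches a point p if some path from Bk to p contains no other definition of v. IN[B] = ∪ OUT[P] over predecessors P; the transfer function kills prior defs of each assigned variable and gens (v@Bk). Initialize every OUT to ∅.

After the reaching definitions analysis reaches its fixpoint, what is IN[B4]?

Fixpoint table:
  B0: | IN={} | OUT={b@B0, f@B0}
  B1: | IN={b@B0, f@B0} | OUT={a@B1, b@B0, f@B0}
  B2: | IN={a@B1, b@B0, f@B0} | OUT={a@B1, b@B0, c@B2, f@B0}
  B3: | IN={a@B1, b@B0, c@B2, f@B0} | OUT={a@B1, b@B3, c@B2, e@B3, f@B0}
  B4: | IN={a@B1, b@B3, c@B2, e@B3, f@B0} | OUT={a@B4, b@B3, c@B2, e@B3, f@B0}
  B5: | IN={a@B1, a@B4, b@B3, b@B6, c@B2, c@B5, d@B7, e@B3, f@B0, f@B6} | OUT={a@B1, a@B4, b@B3, b@B6, c@B5, d@B7, e@B3, f@B0, f@B6}
  B6: | IN={a@B1, a@B4, b@B3, b@B6, c@B5, d@B7, e@B3, f@B0, f@B6} | OUT={a@B1, a@B4, b@B6, c@B5, d@B7, e@B3, f@B6}
  B7: | IN={a@B1, a@B4, b@B3, b@B6, c@B2, c@B5, d@B7, e@B3, f@B0, f@B6} | OUT={a@B1, a@B4, b@B3, b@B6, c@B2, c@B5, d@B7, e@B3, f@B0, f@B6}
  B8: | IN={a@B1, a@B4, b@B3, b@B6, c@B2, c@B5, d@B7, e@B3, f@B0, f@B6} | OUT={a@B8, b@B3, b@B6, c@B2, c@B5, d@B7, e@B3, f@B8}

Merge at B4: IN[B4] = OUT[B3] = {a@B1, b@B3, c@B2, e@B3, f@B0}

Answer: {a@B1, b@B3, c@B2, e@B3, f@B0}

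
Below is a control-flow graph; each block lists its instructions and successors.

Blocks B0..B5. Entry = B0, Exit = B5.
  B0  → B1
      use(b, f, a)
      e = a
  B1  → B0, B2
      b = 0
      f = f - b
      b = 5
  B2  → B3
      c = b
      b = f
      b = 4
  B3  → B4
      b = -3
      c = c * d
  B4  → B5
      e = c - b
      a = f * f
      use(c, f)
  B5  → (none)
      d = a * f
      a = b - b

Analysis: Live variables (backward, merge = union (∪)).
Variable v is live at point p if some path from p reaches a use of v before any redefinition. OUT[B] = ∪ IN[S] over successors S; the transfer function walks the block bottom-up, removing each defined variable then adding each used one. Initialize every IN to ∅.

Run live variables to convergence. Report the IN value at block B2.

Fixpoint table:
  B0:   IN={a, b, d, f}   OUT={a, d, f}
  B1:   IN={a, d, f}   OUT={a, b, d, f}
  B2:   IN={b, d, f}   OUT={c, d, f}
  B3:   IN={c, d, f}   OUT={b, c, f}
  B4:   IN={b, c, f}   OUT={a, b, f}
  B5:   IN={a, b, f}   OUT={}

Merge at B2: OUT[B2] = IN[B3] = {c, d, f}
Applying B2's transfer function to that OUT value gives IN[B2] (row B2 above).

Answer: {b, d, f}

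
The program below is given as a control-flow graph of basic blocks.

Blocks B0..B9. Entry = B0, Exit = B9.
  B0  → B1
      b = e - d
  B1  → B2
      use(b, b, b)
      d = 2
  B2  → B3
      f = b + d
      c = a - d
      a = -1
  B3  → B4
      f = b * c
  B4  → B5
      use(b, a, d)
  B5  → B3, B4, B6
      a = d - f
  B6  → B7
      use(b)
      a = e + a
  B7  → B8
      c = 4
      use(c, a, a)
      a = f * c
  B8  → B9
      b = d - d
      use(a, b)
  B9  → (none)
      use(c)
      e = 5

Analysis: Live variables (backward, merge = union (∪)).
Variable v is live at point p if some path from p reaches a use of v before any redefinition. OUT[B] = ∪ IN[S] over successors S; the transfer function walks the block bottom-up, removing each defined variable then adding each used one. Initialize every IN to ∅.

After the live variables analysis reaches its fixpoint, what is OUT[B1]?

Fixpoint table:
  B0: | IN={a, d, e} | OUT={a, b, e}
  B1: | IN={a, b, e} | OUT={a, b, d, e}
  B2: | IN={a, b, d, e} | OUT={a, b, c, d, e}
  B3: | IN={a, b, c, d, e} | OUT={a, b, c, d, e, f}
  B4: | IN={a, b, c, d, e, f} | OUT={b, c, d, e, f}
  B5: | IN={b, c, d, e, f} | OUT={a, b, c, d, e, f}
  B6: | IN={a, b, d, e, f} | OUT={a, d, f}
  B7: | IN={a, d, f} | OUT={a, c, d}
  B8: | IN={a, c, d} | OUT={c}
  B9: | IN={c} | OUT={}

Merge at B1: OUT[B1] = IN[B2] = {a, b, d, e}

Answer: {a, b, d, e}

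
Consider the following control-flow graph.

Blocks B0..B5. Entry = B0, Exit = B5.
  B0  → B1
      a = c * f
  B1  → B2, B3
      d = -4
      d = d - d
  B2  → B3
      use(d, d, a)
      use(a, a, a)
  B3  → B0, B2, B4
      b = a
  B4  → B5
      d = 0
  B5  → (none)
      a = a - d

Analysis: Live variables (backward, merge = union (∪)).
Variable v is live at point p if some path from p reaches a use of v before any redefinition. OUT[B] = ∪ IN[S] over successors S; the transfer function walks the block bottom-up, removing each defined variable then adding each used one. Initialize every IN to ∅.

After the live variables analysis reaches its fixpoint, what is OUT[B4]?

Answer: {a, d}

Derivation:
Converged values:
  B0:  IN={c, f}  OUT={a, c, f}
  B1:  IN={a, c, f}  OUT={a, c, d, f}
  B2:  IN={a, c, d, f}  OUT={a, c, d, f}
  B3:  IN={a, c, d, f}  OUT={a, c, d, f}
  B4:  IN={a}  OUT={a, d}
  B5:  IN={a, d}  OUT={}

Merge at B4: OUT[B4] = IN[B5] = {a, d}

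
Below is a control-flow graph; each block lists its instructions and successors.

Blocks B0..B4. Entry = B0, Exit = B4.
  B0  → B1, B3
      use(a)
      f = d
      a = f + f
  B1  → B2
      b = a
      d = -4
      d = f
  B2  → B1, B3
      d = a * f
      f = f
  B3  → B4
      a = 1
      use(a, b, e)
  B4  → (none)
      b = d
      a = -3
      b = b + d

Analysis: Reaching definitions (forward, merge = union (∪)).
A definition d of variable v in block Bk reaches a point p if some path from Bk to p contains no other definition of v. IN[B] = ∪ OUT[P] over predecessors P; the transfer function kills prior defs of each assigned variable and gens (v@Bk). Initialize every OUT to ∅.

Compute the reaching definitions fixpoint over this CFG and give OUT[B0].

Converged values:
  B0:  IN={}  OUT={a@B0, f@B0}
  B1:  IN={a@B0, b@B1, d@B2, f@B0, f@B2}  OUT={a@B0, b@B1, d@B1, f@B0, f@B2}
  B2:  IN={a@B0, b@B1, d@B1, f@B0, f@B2}  OUT={a@B0, b@B1, d@B2, f@B2}
  B3:  IN={a@B0, b@B1, d@B2, f@B0, f@B2}  OUT={a@B3, b@B1, d@B2, f@B0, f@B2}
  B4:  IN={a@B3, b@B1, d@B2, f@B0, f@B2}  OUT={a@B4, b@B4, d@B2, f@B0, f@B2}

B0 is the boundary node: IN[B0] = {}
Applying B0's transfer function to that IN value gives OUT[B0] (row B0 above).

Answer: {a@B0, f@B0}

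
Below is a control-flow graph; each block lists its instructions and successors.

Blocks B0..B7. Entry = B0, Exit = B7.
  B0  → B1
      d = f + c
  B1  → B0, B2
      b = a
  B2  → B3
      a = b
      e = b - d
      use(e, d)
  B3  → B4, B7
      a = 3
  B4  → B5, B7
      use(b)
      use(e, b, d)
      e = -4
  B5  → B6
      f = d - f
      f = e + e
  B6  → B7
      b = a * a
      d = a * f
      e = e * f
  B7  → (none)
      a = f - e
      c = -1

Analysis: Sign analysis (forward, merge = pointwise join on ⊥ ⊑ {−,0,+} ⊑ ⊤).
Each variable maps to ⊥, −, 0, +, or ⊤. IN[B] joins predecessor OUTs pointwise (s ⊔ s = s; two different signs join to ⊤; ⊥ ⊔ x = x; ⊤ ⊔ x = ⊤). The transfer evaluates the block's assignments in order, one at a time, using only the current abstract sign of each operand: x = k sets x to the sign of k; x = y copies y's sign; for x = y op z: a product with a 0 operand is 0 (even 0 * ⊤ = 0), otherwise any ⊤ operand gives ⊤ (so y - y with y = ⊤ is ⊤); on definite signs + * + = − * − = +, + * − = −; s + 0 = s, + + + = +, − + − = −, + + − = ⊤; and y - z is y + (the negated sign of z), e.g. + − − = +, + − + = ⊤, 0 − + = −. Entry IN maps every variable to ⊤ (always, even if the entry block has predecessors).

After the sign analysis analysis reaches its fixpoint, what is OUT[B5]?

Answer: {a: +, b: ⊤, c: ⊤, d: ⊤, e: -, f: -}

Trace:
Converged values:
  B0:  IN=(all ⊤)  OUT=(all ⊤)
  B1:  IN=(all ⊤)  OUT=(all ⊤)
  B2:  IN=(all ⊤)  OUT=(all ⊤)
  B3:  IN=(all ⊤)  OUT={a:+; rest ⊤}
  B4:  IN={a:+; rest ⊤}  OUT={a:+, e:-; rest ⊤}
  B5:  IN={a:+, e:-; rest ⊤}  OUT={a:+, e:-, f:-; rest ⊤}
  B6:  IN={a:+, e:-, f:-; rest ⊤}  OUT={a:+, b:+, d:-, e:+, f:-; rest ⊤}
  B7:  IN={a:+; rest ⊤}  OUT={c:-; rest ⊤}

Merge at B5: IN[B5] = OUT[B4] = {a: +, b: ⊤, c: ⊤, d: ⊤, e: -, f: ⊤}
Applying B5's transfer function to that IN value gives OUT[B5] (row B5 above).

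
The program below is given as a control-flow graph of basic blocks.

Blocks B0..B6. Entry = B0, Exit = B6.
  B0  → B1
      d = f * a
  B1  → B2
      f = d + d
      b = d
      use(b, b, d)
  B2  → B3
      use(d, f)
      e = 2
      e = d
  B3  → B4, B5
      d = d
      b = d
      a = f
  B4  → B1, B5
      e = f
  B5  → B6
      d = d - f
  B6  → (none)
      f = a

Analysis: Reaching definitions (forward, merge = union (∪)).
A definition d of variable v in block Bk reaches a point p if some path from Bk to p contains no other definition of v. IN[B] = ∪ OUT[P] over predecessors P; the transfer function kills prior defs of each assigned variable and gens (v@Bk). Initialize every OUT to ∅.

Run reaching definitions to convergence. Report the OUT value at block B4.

Answer: {a@B3, b@B3, d@B3, e@B4, f@B1}

Derivation:
Converged values:
  B0:  IN={}  OUT={d@B0}
  B1:  IN={a@B3, b@B3, d@B0, d@B3, e@B4, f@B1}  OUT={a@B3, b@B1, d@B0, d@B3, e@B4, f@B1}
  B2:  IN={a@B3, b@B1, d@B0, d@B3, e@B4, f@B1}  OUT={a@B3, b@B1, d@B0, d@B3, e@B2, f@B1}
  B3:  IN={a@B3, b@B1, d@B0, d@B3, e@B2, f@B1}  OUT={a@B3, b@B3, d@B3, e@B2, f@B1}
  B4:  IN={a@B3, b@B3, d@B3, e@B2, f@B1}  OUT={a@B3, b@B3, d@B3, e@B4, f@B1}
  B5:  IN={a@B3, b@B3, d@B3, e@B2, e@B4, f@B1}  OUT={a@B3, b@B3, d@B5, e@B2, e@B4, f@B1}
  B6:  IN={a@B3, b@B3, d@B5, e@B2, e@B4, f@B1}  OUT={a@B3, b@B3, d@B5, e@B2, e@B4, f@B6}

Merge at B4: IN[B4] = OUT[B3] = {a@B3, b@B3, d@B3, e@B2, f@B1}
Applying B4's transfer function to that IN value gives OUT[B4] (row B4 above).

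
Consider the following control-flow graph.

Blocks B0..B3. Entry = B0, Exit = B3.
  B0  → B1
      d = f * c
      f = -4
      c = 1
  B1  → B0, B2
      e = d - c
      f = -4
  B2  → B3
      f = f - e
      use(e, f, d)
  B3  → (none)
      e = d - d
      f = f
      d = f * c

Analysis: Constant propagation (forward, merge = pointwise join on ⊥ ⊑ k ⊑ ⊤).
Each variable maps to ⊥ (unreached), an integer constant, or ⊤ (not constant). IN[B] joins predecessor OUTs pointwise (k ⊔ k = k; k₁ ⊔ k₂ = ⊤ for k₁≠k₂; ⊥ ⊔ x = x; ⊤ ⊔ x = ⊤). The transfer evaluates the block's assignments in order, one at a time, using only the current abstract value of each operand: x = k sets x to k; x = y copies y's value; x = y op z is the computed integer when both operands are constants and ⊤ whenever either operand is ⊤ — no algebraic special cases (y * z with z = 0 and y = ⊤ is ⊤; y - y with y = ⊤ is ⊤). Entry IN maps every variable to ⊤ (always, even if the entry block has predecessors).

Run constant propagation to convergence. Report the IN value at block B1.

Per-block solution:
  B0:   IN=(all ⊤)   OUT={c:1, f:-4; rest ⊤}
  B1:   IN={c:1, f:-4; rest ⊤}   OUT={c:1, f:-4; rest ⊤}
  B2:   IN={c:1, f:-4; rest ⊤}   OUT={c:1; rest ⊤}
  B3:   IN={c:1; rest ⊤}   OUT={c:1; rest ⊤}

Merge at B1: IN[B1] = OUT[B0] = {a: ⊤, b: ⊤, c: 1, d: ⊤, e: ⊤, f: -4}

Answer: {a: ⊤, b: ⊤, c: 1, d: ⊤, e: ⊤, f: -4}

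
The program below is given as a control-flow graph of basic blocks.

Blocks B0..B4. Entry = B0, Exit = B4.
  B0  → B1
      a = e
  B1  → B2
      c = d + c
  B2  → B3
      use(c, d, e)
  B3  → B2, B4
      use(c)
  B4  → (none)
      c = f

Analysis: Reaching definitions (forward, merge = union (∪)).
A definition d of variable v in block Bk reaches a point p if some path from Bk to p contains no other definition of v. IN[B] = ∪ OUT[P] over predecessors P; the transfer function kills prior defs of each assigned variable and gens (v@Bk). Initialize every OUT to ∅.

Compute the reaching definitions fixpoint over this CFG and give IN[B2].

Per-block solution:
  B0: | IN={} | OUT={a@B0}
  B1: | IN={a@B0} | OUT={a@B0, c@B1}
  B2: | IN={a@B0, c@B1} | OUT={a@B0, c@B1}
  B3: | IN={a@B0, c@B1} | OUT={a@B0, c@B1}
  B4: | IN={a@B0, c@B1} | OUT={a@B0, c@B4}

Merge at B2: IN[B2] = OUT[B1] ⊔ OUT[B3] = {a@B0, c@B1}

Answer: {a@B0, c@B1}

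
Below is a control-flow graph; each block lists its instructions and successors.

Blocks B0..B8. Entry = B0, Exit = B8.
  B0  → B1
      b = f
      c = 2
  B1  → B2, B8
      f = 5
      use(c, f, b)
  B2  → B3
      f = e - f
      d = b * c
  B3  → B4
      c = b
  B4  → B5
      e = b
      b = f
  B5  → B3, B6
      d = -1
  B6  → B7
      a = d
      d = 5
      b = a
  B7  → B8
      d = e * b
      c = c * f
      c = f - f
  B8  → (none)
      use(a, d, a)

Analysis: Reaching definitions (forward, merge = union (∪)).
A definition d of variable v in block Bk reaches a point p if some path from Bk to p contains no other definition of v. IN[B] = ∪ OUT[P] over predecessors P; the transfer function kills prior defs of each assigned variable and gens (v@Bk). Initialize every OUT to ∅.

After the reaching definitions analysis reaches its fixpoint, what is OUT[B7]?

Answer: {a@B6, b@B6, c@B7, d@B7, e@B4, f@B2}

Working:
Fixpoint table:
  B0: | IN={} | OUT={b@B0, c@B0}
  B1: | IN={b@B0, c@B0} | OUT={b@B0, c@B0, f@B1}
  B2: | IN={b@B0, c@B0, f@B1} | OUT={b@B0, c@B0, d@B2, f@B2}
  B3: | IN={b@B0, b@B4, c@B0, c@B3, d@B2, d@B5, e@B4, f@B2} | OUT={b@B0, b@B4, c@B3, d@B2, d@B5, e@B4, f@B2}
  B4: | IN={b@B0, b@B4, c@B3, d@B2, d@B5, e@B4, f@B2} | OUT={b@B4, c@B3, d@B2, d@B5, e@B4, f@B2}
  B5: | IN={b@B4, c@B3, d@B2, d@B5, e@B4, f@B2} | OUT={b@B4, c@B3, d@B5, e@B4, f@B2}
  B6: | IN={b@B4, c@B3, d@B5, e@B4, f@B2} | OUT={a@B6, b@B6, c@B3, d@B6, e@B4, f@B2}
  B7: | IN={a@B6, b@B6, c@B3, d@B6, e@B4, f@B2} | OUT={a@B6, b@B6, c@B7, d@B7, e@B4, f@B2}
  B8: | IN={a@B6, b@B0, b@B6, c@B0, c@B7, d@B7, e@B4, f@B1, f@B2} | OUT={a@B6, b@B0, b@B6, c@B0, c@B7, d@B7, e@B4, f@B1, f@B2}

Merge at B7: IN[B7] = OUT[B6] = {a@B6, b@B6, c@B3, d@B6, e@B4, f@B2}
Applying B7's transfer function to that IN value gives OUT[B7] (row B7 above).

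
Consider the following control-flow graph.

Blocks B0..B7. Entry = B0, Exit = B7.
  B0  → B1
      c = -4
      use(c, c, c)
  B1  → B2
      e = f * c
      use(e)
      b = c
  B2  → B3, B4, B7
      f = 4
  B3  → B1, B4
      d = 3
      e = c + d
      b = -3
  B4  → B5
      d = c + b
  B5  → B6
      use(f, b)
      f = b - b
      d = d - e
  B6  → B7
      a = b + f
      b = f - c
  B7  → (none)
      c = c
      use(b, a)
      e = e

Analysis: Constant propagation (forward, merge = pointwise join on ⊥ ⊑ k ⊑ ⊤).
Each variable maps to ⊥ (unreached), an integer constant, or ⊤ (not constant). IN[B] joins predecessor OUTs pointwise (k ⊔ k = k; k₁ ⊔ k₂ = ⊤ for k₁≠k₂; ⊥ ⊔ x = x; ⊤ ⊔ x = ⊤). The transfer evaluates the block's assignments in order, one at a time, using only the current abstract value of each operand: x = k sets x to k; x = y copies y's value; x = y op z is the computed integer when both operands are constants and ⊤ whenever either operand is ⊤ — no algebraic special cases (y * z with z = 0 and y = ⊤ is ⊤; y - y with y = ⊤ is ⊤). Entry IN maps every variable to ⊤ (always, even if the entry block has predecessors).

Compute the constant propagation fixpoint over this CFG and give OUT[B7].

Answer: {a: ⊤, b: ⊤, c: -4, d: ⊤, e: ⊤, f: ⊤}

Trace:
Converged values:
  B0:  IN=(all ⊤)  OUT={c:-4; rest ⊤}
  B1:  IN={c:-4; rest ⊤}  OUT={b:-4, c:-4; rest ⊤}
  B2:  IN={b:-4, c:-4; rest ⊤}  OUT={b:-4, c:-4, f:4; rest ⊤}
  B3:  IN={b:-4, c:-4, f:4; rest ⊤}  OUT={b:-3, c:-4, d:3, e:-1, f:4; rest ⊤}
  B4:  IN={c:-4, f:4; rest ⊤}  OUT={c:-4, f:4; rest ⊤}
  B5:  IN={c:-4, f:4; rest ⊤}  OUT={c:-4; rest ⊤}
  B6:  IN={c:-4; rest ⊤}  OUT={c:-4; rest ⊤}
  B7:  IN={c:-4; rest ⊤}  OUT={c:-4; rest ⊤}

Merge at B7: IN[B7] = OUT[B2] ⊔ OUT[B6] = {a: ⊤, b: ⊤, c: -4, d: ⊤, e: ⊤, f: ⊤}
Applying B7's transfer function to that IN value gives OUT[B7] (row B7 above).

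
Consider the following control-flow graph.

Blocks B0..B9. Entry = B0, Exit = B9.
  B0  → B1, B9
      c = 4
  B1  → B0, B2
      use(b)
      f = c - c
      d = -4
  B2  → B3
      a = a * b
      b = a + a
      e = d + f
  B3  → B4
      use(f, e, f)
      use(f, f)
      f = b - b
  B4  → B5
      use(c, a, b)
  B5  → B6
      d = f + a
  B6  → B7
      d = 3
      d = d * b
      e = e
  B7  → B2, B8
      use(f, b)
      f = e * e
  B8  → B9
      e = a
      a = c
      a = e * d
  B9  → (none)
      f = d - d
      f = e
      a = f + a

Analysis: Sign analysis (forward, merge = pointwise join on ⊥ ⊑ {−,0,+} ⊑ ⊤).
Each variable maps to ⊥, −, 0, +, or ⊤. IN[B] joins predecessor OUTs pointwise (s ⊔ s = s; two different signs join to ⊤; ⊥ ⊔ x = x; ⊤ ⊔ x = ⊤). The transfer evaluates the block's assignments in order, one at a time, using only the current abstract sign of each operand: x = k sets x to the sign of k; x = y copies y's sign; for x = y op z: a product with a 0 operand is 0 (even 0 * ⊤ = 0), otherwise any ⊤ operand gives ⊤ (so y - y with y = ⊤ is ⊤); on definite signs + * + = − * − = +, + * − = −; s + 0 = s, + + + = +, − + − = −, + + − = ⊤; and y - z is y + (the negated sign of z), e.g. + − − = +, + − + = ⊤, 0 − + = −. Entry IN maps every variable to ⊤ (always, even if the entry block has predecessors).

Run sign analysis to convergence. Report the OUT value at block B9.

Fixpoint table:
  B0: | IN=(all ⊤) | OUT={c:+; rest ⊤}
  B1: | IN={c:+; rest ⊤} | OUT={c:+, d:-; rest ⊤}
  B2: | IN={c:+; rest ⊤} | OUT={c:+; rest ⊤}
  B3: | IN={c:+; rest ⊤} | OUT={c:+; rest ⊤}
  B4: | IN={c:+; rest ⊤} | OUT={c:+; rest ⊤}
  B5: | IN={c:+; rest ⊤} | OUT={c:+; rest ⊤}
  B6: | IN={c:+; rest ⊤} | OUT={c:+; rest ⊤}
  B7: | IN={c:+; rest ⊤} | OUT={c:+; rest ⊤}
  B8: | IN={c:+; rest ⊤} | OUT={c:+; rest ⊤}
  B9: | IN={c:+; rest ⊤} | OUT={c:+; rest ⊤}

Merge at B9: IN[B9] = OUT[B0] ⊔ OUT[B8] = {a: ⊤, b: ⊤, c: +, d: ⊤, e: ⊤, f: ⊤}
Applying B9's transfer function to that IN value gives OUT[B9] (row B9 above).

Answer: {a: ⊤, b: ⊤, c: +, d: ⊤, e: ⊤, f: ⊤}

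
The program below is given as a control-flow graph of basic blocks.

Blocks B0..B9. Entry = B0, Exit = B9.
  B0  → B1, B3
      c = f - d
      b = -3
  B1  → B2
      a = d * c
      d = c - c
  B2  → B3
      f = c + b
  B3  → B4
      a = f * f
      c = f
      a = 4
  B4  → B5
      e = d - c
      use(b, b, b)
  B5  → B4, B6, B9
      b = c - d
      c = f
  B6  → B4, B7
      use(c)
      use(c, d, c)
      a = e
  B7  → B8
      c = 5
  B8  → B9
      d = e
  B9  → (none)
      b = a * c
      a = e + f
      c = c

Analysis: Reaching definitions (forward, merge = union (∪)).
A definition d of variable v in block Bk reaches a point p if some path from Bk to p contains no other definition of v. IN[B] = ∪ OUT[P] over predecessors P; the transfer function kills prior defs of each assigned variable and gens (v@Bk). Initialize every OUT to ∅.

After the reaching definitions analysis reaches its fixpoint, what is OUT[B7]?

Converged values:
  B0:  IN={}  OUT={b@B0, c@B0}
  B1:  IN={b@B0, c@B0}  OUT={a@B1, b@B0, c@B0, d@B1}
  B2:  IN={a@B1, b@B0, c@B0, d@B1}  OUT={a@B1, b@B0, c@B0, d@B1, f@B2}
  B3:  IN={a@B1, b@B0, c@B0, d@B1, f@B2}  OUT={a@B3, b@B0, c@B3, d@B1, f@B2}
  B4:  IN={a@B3, a@B6, b@B0, b@B5, c@B3, c@B5, d@B1, e@B4, f@B2}  OUT={a@B3, a@B6, b@B0, b@B5, c@B3, c@B5, d@B1, e@B4, f@B2}
  B5:  IN={a@B3, a@B6, b@B0, b@B5, c@B3, c@B5, d@B1, e@B4, f@B2}  OUT={a@B3, a@B6, b@B5, c@B5, d@B1, e@B4, f@B2}
  B6:  IN={a@B3, a@B6, b@B5, c@B5, d@B1, e@B4, f@B2}  OUT={a@B6, b@B5, c@B5, d@B1, e@B4, f@B2}
  B7:  IN={a@B6, b@B5, c@B5, d@B1, e@B4, f@B2}  OUT={a@B6, b@B5, c@B7, d@B1, e@B4, f@B2}
  B8:  IN={a@B6, b@B5, c@B7, d@B1, e@B4, f@B2}  OUT={a@B6, b@B5, c@B7, d@B8, e@B4, f@B2}
  B9:  IN={a@B3, a@B6, b@B5, c@B5, c@B7, d@B1, d@B8, e@B4, f@B2}  OUT={a@B9, b@B9, c@B9, d@B1, d@B8, e@B4, f@B2}

Merge at B7: IN[B7] = OUT[B6] = {a@B6, b@B5, c@B5, d@B1, e@B4, f@B2}
Applying B7's transfer function to that IN value gives OUT[B7] (row B7 above).

Answer: {a@B6, b@B5, c@B7, d@B1, e@B4, f@B2}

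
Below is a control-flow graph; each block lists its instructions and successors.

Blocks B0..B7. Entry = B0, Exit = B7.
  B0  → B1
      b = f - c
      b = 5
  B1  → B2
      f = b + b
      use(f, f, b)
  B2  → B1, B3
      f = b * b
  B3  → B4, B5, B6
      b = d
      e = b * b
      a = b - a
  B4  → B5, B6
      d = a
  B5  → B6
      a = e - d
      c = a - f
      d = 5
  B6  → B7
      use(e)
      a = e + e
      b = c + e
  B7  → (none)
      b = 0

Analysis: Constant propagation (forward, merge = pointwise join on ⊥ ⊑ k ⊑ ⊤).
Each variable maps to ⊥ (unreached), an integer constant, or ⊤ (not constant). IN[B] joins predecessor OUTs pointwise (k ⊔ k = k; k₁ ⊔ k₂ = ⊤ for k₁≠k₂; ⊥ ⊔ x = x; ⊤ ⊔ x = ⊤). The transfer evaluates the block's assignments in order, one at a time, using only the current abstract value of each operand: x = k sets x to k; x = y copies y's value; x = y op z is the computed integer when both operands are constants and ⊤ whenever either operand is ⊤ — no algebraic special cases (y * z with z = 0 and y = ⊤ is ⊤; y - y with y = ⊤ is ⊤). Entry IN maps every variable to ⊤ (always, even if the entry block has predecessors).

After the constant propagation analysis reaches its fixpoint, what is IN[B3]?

Answer: {a: ⊤, b: 5, c: ⊤, d: ⊤, e: ⊤, f: 25}

Derivation:
Fixpoint table:
  B0:   IN=(all ⊤)   OUT={b:5; rest ⊤}
  B1:   IN={b:5; rest ⊤}   OUT={b:5, f:10; rest ⊤}
  B2:   IN={b:5, f:10; rest ⊤}   OUT={b:5, f:25; rest ⊤}
  B3:   IN={b:5, f:25; rest ⊤}   OUT={f:25; rest ⊤}
  B4:   IN={f:25; rest ⊤}   OUT={f:25; rest ⊤}
  B5:   IN={f:25; rest ⊤}   OUT={d:5, f:25; rest ⊤}
  B6:   IN={f:25; rest ⊤}   OUT={f:25; rest ⊤}
  B7:   IN={f:25; rest ⊤}   OUT={b:0, f:25; rest ⊤}

Merge at B3: IN[B3] = OUT[B2] = {a: ⊤, b: 5, c: ⊤, d: ⊤, e: ⊤, f: 25}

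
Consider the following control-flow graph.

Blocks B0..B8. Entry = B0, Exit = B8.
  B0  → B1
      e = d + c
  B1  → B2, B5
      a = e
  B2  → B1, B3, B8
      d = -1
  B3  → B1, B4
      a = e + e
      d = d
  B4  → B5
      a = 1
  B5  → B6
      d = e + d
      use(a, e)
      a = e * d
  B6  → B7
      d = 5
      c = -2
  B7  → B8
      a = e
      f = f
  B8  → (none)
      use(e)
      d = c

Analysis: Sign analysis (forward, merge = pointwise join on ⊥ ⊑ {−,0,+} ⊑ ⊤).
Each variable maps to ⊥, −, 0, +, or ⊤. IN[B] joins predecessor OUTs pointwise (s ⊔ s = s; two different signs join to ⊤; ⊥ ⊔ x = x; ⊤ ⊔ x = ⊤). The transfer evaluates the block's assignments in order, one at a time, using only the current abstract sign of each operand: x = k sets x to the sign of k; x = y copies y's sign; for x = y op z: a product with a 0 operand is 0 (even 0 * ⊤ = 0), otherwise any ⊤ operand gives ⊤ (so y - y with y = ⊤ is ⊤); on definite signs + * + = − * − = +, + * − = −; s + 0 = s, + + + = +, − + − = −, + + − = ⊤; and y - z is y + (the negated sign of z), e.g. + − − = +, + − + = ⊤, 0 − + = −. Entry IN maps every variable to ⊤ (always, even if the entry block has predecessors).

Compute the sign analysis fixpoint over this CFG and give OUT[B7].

Per-block solution:
  B0:  IN=(all ⊤)  OUT=(all ⊤)
  B1:  IN=(all ⊤)  OUT=(all ⊤)
  B2:  IN=(all ⊤)  OUT={d:-; rest ⊤}
  B3:  IN={d:-; rest ⊤}  OUT={d:-; rest ⊤}
  B4:  IN={d:-; rest ⊤}  OUT={a:+, d:-; rest ⊤}
  B5:  IN=(all ⊤)  OUT=(all ⊤)
  B6:  IN=(all ⊤)  OUT={c:-, d:+; rest ⊤}
  B7:  IN={c:-, d:+; rest ⊤}  OUT={c:-, d:+; rest ⊤}
  B8:  IN=(all ⊤)  OUT=(all ⊤)

Merge at B7: IN[B7] = OUT[B6] = {a: ⊤, b: ⊤, c: -, d: +, e: ⊤, f: ⊤}
Applying B7's transfer function to that IN value gives OUT[B7] (row B7 above).

Answer: {a: ⊤, b: ⊤, c: -, d: +, e: ⊤, f: ⊤}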